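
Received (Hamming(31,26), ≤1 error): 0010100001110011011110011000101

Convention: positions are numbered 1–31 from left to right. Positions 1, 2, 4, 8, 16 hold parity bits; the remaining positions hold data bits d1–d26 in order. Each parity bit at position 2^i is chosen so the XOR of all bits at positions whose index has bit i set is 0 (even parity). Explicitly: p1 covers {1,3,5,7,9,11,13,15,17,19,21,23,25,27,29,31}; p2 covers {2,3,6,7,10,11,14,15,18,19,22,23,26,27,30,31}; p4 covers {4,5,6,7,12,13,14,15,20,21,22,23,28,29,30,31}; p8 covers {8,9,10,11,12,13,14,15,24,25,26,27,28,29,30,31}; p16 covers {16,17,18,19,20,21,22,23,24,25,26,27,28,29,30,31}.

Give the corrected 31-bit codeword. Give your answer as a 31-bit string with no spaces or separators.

0010100001110011011110111000101

s1 (pos 1,3,5,7,9,11,13,15,17,19,21,23,25,27,29,31): 0⊕1⊕1⊕0⊕0⊕1⊕0⊕1⊕0⊕1⊕1⊕0⊕1⊕0⊕1⊕1 = 1
s2 (pos 2,3,6,7,10,11,14,15,18,19,22,23,26,27,30,31): 0⊕1⊕0⊕0⊕1⊕1⊕0⊕1⊕1⊕1⊕0⊕0⊕0⊕0⊕0⊕1 = 1
s4 (pos 4,5,6,7,12,13,14,15,20,21,22,23,28,29,30,31): 0⊕1⊕0⊕0⊕1⊕0⊕0⊕1⊕1⊕1⊕0⊕0⊕0⊕1⊕0⊕1 = 1
s8 (pos 8,9,10,11,12,13,14,15,24,25,26,27,28,29,30,31): 0⊕0⊕1⊕1⊕1⊕0⊕0⊕1⊕1⊕1⊕0⊕0⊕0⊕1⊕0⊕1 = 0
s16 (pos 16,17,18,19,20,21,22,23,24,25,26,27,28,29,30,31): 1⊕0⊕1⊕1⊕1⊕1⊕0⊕0⊕1⊕1⊕0⊕0⊕0⊕1⊕0⊕1 = 1
Syndrome s16…s1 = 10111 → error at position 23.
Flip position 23: 0010100001110011011110011000101 → 0010100001110011011110111000101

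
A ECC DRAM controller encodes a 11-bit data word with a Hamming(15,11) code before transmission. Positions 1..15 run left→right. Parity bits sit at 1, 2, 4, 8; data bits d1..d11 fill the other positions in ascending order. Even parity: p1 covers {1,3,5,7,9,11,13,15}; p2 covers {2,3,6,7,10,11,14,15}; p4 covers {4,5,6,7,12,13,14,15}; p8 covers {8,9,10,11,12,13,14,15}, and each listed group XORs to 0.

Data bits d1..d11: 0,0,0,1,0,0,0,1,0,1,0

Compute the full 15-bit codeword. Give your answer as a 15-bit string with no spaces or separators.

100100100001010

Place data at non-parity positions: p1 p2 0 p4 0 0 1 p8 0 0 0 1 0 1 0
p1 (pos 1,3,5,7,9,11,13,15): XOR of data positions = 0⊕0⊕1⊕0⊕0⊕0⊕0 = 1
p2 (pos 2,3,6,7,10,11,14,15): XOR of data positions = 0⊕0⊕1⊕0⊕0⊕1⊕0 = 0
p4 (pos 4,5,6,7,12,13,14,15): XOR of data positions = 0⊕0⊕1⊕1⊕0⊕1⊕0 = 1
p8 (pos 8,9,10,11,12,13,14,15): XOR of data positions = 0⊕0⊕0⊕1⊕0⊕1⊕0 = 0
Codeword: 100100100001010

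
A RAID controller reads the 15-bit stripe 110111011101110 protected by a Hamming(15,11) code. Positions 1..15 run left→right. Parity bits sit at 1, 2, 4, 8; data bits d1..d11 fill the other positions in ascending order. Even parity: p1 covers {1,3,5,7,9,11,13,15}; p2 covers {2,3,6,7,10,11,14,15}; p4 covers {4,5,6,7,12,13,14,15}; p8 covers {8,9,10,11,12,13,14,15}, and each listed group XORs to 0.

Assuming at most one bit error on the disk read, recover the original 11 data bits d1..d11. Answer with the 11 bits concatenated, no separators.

s1 (pos 1,3,5,7,9,11,13,15): 1⊕0⊕1⊕0⊕1⊕0⊕1⊕0 = 0
s2 (pos 2,3,6,7,10,11,14,15): 1⊕0⊕1⊕0⊕1⊕0⊕1⊕0 = 0
s4 (pos 4,5,6,7,12,13,14,15): 1⊕1⊕1⊕0⊕1⊕1⊕1⊕0 = 0
s8 (pos 8,9,10,11,12,13,14,15): 1⊕1⊕1⊕0⊕1⊕1⊕1⊕0 = 0
Syndrome s8…s1 = 0000 → no error.
Read data bits from positions 3,5,6,7,9,10,11,12,13,14,15: 01101101110

01101101110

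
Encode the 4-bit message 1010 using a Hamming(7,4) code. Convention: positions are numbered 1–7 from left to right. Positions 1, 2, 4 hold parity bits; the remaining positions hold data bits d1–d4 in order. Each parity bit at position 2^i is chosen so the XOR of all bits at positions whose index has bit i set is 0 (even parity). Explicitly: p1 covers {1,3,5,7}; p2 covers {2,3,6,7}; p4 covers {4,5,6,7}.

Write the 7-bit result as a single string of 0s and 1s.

1011010

Place data at non-parity positions: p1 p2 1 p4 0 1 0
p1 (pos 1,3,5,7): XOR of data positions = 1⊕0⊕0 = 1
p2 (pos 2,3,6,7): XOR of data positions = 1⊕1⊕0 = 0
p4 (pos 4,5,6,7): XOR of data positions = 0⊕1⊕0 = 1
Codeword: 1011010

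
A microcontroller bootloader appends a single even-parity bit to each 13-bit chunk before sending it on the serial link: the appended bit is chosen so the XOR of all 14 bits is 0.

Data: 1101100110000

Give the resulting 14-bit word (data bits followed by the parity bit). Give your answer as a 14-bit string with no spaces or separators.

11011001100000

XOR of the 13 data bits: 1⊕1⊕0⊕1⊕1⊕0⊕0⊕1⊕1⊕0⊕0⊕0⊕0 = 0
Parity bit = 0 (so all 14 bits XOR to 0).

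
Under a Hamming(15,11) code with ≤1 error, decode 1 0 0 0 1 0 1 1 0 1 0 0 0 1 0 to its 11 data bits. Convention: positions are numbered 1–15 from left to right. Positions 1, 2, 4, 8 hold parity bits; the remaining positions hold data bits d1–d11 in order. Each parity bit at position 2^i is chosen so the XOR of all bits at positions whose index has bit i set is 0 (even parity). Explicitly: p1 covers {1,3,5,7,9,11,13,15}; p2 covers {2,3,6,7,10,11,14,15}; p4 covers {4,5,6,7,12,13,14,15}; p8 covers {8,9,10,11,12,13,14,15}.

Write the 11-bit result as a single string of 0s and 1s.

s1 (pos 1,3,5,7,9,11,13,15): 1⊕0⊕1⊕1⊕0⊕0⊕0⊕0 = 1
s2 (pos 2,3,6,7,10,11,14,15): 0⊕0⊕0⊕1⊕1⊕0⊕1⊕0 = 1
s4 (pos 4,5,6,7,12,13,14,15): 0⊕1⊕0⊕1⊕0⊕0⊕1⊕0 = 1
s8 (pos 8,9,10,11,12,13,14,15): 1⊕0⊕1⊕0⊕0⊕0⊕1⊕0 = 1
Syndrome s8…s1 = 1111 → error at position 15.
Flip position 15: 100010110100010 → 100010110100011
Read data bits from positions 3,5,6,7,9,10,11,12,13,14,15: 01010100011

01010100011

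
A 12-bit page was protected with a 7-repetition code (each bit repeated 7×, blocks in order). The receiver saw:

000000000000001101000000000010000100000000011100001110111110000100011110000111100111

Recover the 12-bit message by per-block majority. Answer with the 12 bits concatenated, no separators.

Block 1 (0000000): 0 ones → 0
Block 2 (0000000): 0 ones → 0
Block 3 (1101000): 3 ones → 0
Block 4 (0000000): 0 ones → 0
Block 5 (1000010): 2 ones → 0
Block 6 (0000000): 0 ones → 0
Block 7 (0111000): 3 ones → 0
Block 8 (0111011): 5 ones → 1
Block 9 (1110000): 3 ones → 0
Block 10 (1000111): 4 ones → 1
Block 11 (1000011): 3 ones → 0
Block 12 (1100111): 5 ones → 1

000000010101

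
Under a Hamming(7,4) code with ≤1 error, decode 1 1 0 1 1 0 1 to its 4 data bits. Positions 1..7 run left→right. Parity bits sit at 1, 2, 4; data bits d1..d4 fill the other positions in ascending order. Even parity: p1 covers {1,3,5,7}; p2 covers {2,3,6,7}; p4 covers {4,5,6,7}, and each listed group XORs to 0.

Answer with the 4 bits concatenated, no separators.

0001

s1 (pos 1,3,5,7): 1⊕0⊕1⊕1 = 1
s2 (pos 2,3,6,7): 1⊕0⊕0⊕1 = 0
s4 (pos 4,5,6,7): 1⊕1⊕0⊕1 = 1
Syndrome s4…s1 = 101 → error at position 5.
Flip position 5: 1101101 → 1101001
Read data bits from positions 3,5,6,7: 0001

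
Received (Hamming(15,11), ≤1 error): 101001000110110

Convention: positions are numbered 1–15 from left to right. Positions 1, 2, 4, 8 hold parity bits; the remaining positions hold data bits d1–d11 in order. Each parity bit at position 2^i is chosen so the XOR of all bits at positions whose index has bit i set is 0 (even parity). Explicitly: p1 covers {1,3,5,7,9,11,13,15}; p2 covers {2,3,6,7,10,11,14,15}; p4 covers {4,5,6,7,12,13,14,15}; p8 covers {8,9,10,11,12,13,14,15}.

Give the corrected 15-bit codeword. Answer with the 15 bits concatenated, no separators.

101000000110110

s1 (pos 1,3,5,7,9,11,13,15): 1⊕1⊕0⊕0⊕0⊕1⊕1⊕0 = 0
s2 (pos 2,3,6,7,10,11,14,15): 0⊕1⊕1⊕0⊕1⊕1⊕1⊕0 = 1
s4 (pos 4,5,6,7,12,13,14,15): 0⊕0⊕1⊕0⊕0⊕1⊕1⊕0 = 1
s8 (pos 8,9,10,11,12,13,14,15): 0⊕0⊕1⊕1⊕0⊕1⊕1⊕0 = 0
Syndrome s8…s1 = 0110 → error at position 6.
Flip position 6: 101001000110110 → 101000000110110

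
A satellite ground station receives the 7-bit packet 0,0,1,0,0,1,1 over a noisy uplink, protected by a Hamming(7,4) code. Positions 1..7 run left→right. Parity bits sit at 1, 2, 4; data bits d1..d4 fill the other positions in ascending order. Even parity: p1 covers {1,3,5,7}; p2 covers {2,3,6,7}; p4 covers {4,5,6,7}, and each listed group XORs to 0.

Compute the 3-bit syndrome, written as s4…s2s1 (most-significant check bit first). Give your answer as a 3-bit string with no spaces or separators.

s1 (pos 1,3,5,7): 0⊕1⊕0⊕1 = 0
s2 (pos 2,3,6,7): 0⊕1⊕1⊕1 = 1
s4 (pos 4,5,6,7): 0⊕0⊕1⊕1 = 0
Syndrome s4…s1 = 010 → error at position 2.

010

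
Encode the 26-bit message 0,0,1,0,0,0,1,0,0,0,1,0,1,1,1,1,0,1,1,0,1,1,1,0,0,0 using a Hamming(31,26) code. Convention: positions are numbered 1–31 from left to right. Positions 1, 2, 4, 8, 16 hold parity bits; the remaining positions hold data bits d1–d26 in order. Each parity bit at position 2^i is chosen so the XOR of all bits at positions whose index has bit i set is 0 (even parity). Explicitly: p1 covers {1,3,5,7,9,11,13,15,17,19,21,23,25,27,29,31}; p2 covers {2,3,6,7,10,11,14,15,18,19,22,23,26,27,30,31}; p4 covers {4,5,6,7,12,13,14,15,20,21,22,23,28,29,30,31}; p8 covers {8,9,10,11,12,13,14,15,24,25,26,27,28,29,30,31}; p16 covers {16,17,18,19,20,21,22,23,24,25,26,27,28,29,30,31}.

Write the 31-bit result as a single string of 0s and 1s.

0000010000100011011110110111000

Place data at non-parity positions: p1 p2 0 p4 0 1 0 p8 0 0 1 0 0 0 1 p16 0 1 1 1 1 0 1 1 0 1 1 1 0 0 0
p1 (pos 1,3,5,7,9,11,13,15,17,19,21,23,25,27,29,31): XOR of data positions = 0⊕0⊕0⊕0⊕1⊕0⊕1⊕0⊕1⊕1⊕1⊕0⊕1⊕0⊕0 = 0
p2 (pos 2,3,6,7,10,11,14,15,18,19,22,23,26,27,30,31): XOR of data positions = 0⊕1⊕0⊕0⊕1⊕0⊕1⊕1⊕1⊕0⊕1⊕1⊕1⊕0⊕0 = 0
p4 (pos 4,5,6,7,12,13,14,15,20,21,22,23,28,29,30,31): XOR of data positions = 0⊕1⊕0⊕0⊕0⊕0⊕1⊕1⊕1⊕0⊕1⊕1⊕0⊕0⊕0 = 0
p8 (pos 8,9,10,11,12,13,14,15,24,25,26,27,28,29,30,31): XOR of data positions = 0⊕0⊕1⊕0⊕0⊕0⊕1⊕1⊕0⊕1⊕1⊕1⊕0⊕0⊕0 = 0
p16 (pos 16,17,18,19,20,21,22,23,24,25,26,27,28,29,30,31): XOR of data positions = 0⊕1⊕1⊕1⊕1⊕0⊕1⊕1⊕0⊕1⊕1⊕1⊕0⊕0⊕0 = 1
Codeword: 0000010000100011011110110111000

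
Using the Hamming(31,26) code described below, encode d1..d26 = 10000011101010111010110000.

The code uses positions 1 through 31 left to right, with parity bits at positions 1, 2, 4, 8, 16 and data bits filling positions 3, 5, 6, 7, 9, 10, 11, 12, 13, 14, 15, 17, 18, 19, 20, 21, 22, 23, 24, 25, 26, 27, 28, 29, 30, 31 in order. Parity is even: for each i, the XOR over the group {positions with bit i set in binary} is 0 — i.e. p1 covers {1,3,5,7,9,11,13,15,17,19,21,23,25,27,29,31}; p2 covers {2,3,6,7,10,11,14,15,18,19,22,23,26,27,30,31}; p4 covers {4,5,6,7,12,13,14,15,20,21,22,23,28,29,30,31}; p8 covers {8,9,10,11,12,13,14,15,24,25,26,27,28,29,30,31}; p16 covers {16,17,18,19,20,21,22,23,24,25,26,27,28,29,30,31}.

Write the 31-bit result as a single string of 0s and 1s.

0110000100111011010111010110000

Place data at non-parity positions: p1 p2 1 p4 0 0 0 p8 0 0 1 1 1 0 1 p16 0 1 0 1 1 1 0 1 0 1 1 0 0 0 0
p1 (pos 1,3,5,7,9,11,13,15,17,19,21,23,25,27,29,31): XOR of data positions = 1⊕0⊕0⊕0⊕1⊕1⊕1⊕0⊕0⊕1⊕0⊕0⊕1⊕0⊕0 = 0
p2 (pos 2,3,6,7,10,11,14,15,18,19,22,23,26,27,30,31): XOR of data positions = 1⊕0⊕0⊕0⊕1⊕0⊕1⊕1⊕0⊕1⊕0⊕1⊕1⊕0⊕0 = 1
p4 (pos 4,5,6,7,12,13,14,15,20,21,22,23,28,29,30,31): XOR of data positions = 0⊕0⊕0⊕1⊕1⊕0⊕1⊕1⊕1⊕1⊕0⊕0⊕0⊕0⊕0 = 0
p8 (pos 8,9,10,11,12,13,14,15,24,25,26,27,28,29,30,31): XOR of data positions = 0⊕0⊕1⊕1⊕1⊕0⊕1⊕1⊕0⊕1⊕1⊕0⊕0⊕0⊕0 = 1
p16 (pos 16,17,18,19,20,21,22,23,24,25,26,27,28,29,30,31): XOR of data positions = 0⊕1⊕0⊕1⊕1⊕1⊕0⊕1⊕0⊕1⊕1⊕0⊕0⊕0⊕0 = 1
Codeword: 0110000100111011010111010110000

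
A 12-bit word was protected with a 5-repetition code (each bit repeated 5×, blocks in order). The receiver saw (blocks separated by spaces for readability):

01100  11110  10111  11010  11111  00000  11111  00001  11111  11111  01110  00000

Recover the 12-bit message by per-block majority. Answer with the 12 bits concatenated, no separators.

011110101110

Block 1 (01100): 2 ones → 0
Block 2 (11110): 4 ones → 1
Block 3 (10111): 4 ones → 1
Block 4 (11010): 3 ones → 1
Block 5 (11111): 5 ones → 1
Block 6 (00000): 0 ones → 0
Block 7 (11111): 5 ones → 1
Block 8 (00001): 1 one → 0
Block 9 (11111): 5 ones → 1
Block 10 (11111): 5 ones → 1
Block 11 (01110): 3 ones → 1
Block 12 (00000): 0 ones → 0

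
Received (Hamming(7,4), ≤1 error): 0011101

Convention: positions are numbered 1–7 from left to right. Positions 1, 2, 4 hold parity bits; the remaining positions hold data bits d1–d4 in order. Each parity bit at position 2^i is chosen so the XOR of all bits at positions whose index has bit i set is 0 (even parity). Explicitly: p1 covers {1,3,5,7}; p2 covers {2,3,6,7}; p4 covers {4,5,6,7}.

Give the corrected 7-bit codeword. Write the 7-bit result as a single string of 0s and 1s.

0011001

s1 (pos 1,3,5,7): 0⊕1⊕1⊕1 = 1
s2 (pos 2,3,6,7): 0⊕1⊕0⊕1 = 0
s4 (pos 4,5,6,7): 1⊕1⊕0⊕1 = 1
Syndrome s4…s1 = 101 → error at position 5.
Flip position 5: 0011101 → 0011001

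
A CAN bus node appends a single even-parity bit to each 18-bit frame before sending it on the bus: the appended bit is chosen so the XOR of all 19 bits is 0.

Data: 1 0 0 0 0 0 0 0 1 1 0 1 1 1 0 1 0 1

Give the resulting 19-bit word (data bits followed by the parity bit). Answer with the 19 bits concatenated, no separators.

1000000011011101010

XOR of the 18 data bits: 1⊕0⊕0⊕0⊕0⊕0⊕0⊕0⊕1⊕1⊕0⊕1⊕1⊕1⊕0⊕1⊕0⊕1 = 0
Parity bit = 0 (so all 19 bits XOR to 0).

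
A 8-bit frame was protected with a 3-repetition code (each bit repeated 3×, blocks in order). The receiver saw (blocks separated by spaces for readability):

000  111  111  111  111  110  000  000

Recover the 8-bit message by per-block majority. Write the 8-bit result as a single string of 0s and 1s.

Block 1 (000): 0 ones → 0
Block 2 (111): 3 ones → 1
Block 3 (111): 3 ones → 1
Block 4 (111): 3 ones → 1
Block 5 (111): 3 ones → 1
Block 6 (110): 2 ones → 1
Block 7 (000): 0 ones → 0
Block 8 (000): 0 ones → 0

01111100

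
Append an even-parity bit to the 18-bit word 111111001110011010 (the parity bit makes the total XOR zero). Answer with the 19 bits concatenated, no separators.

XOR of the 18 data bits: 1⊕1⊕1⊕1⊕1⊕1⊕0⊕0⊕1⊕1⊕1⊕0⊕0⊕1⊕1⊕0⊕1⊕0 = 0
Parity bit = 0 (so all 19 bits XOR to 0).

1111110011100110100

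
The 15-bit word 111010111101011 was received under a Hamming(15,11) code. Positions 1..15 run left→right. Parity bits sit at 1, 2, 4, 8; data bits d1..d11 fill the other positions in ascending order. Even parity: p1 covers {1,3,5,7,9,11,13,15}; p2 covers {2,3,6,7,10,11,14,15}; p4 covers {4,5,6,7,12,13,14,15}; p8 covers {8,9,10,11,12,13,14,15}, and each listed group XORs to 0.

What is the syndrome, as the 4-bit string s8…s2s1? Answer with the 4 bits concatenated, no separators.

0100

s1 (pos 1,3,5,7,9,11,13,15): 1⊕1⊕1⊕1⊕1⊕0⊕0⊕1 = 0
s2 (pos 2,3,6,7,10,11,14,15): 1⊕1⊕0⊕1⊕1⊕0⊕1⊕1 = 0
s4 (pos 4,5,6,7,12,13,14,15): 0⊕1⊕0⊕1⊕1⊕0⊕1⊕1 = 1
s8 (pos 8,9,10,11,12,13,14,15): 1⊕1⊕1⊕0⊕1⊕0⊕1⊕1 = 0
Syndrome s8…s1 = 0100 → error at position 4.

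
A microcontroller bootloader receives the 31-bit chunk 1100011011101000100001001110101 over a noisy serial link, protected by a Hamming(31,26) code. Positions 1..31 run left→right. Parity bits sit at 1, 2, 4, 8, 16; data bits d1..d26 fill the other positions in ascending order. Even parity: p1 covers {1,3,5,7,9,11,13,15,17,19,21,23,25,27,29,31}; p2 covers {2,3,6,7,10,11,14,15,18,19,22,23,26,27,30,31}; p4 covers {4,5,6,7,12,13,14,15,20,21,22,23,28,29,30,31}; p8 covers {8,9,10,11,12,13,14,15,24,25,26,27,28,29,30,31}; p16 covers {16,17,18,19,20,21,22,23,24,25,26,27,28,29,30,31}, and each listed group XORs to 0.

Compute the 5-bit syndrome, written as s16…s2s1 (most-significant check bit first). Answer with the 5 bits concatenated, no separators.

s1 (pos 1,3,5,7,9,11,13,15,17,19,21,23,25,27,29,31): 1⊕0⊕0⊕1⊕1⊕1⊕1⊕0⊕1⊕0⊕0⊕0⊕1⊕1⊕1⊕1 = 0
s2 (pos 2,3,6,7,10,11,14,15,18,19,22,23,26,27,30,31): 1⊕0⊕1⊕1⊕1⊕1⊕0⊕0⊕0⊕0⊕1⊕0⊕1⊕1⊕0⊕1 = 1
s4 (pos 4,5,6,7,12,13,14,15,20,21,22,23,28,29,30,31): 0⊕0⊕1⊕1⊕0⊕1⊕0⊕0⊕0⊕0⊕1⊕0⊕0⊕1⊕0⊕1 = 0
s8 (pos 8,9,10,11,12,13,14,15,24,25,26,27,28,29,30,31): 0⊕1⊕1⊕1⊕0⊕1⊕0⊕0⊕0⊕1⊕1⊕1⊕0⊕1⊕0⊕1 = 1
s16 (pos 16,17,18,19,20,21,22,23,24,25,26,27,28,29,30,31): 0⊕1⊕0⊕0⊕0⊕0⊕1⊕0⊕0⊕1⊕1⊕1⊕0⊕1⊕0⊕1 = 1
Syndrome s16…s1 = 11010 → error at position 26.

11010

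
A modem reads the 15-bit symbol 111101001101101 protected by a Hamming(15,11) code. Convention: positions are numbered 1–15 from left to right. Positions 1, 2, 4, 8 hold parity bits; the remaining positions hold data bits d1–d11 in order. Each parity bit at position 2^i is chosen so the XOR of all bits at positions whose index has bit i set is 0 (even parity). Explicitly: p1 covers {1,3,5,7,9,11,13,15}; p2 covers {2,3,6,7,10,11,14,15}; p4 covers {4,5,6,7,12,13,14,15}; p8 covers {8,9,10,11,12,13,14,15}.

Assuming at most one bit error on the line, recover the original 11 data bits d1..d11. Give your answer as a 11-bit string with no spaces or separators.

10101101100

s1 (pos 1,3,5,7,9,11,13,15): 1⊕1⊕0⊕0⊕1⊕0⊕1⊕1 = 1
s2 (pos 2,3,6,7,10,11,14,15): 1⊕1⊕1⊕0⊕1⊕0⊕0⊕1 = 1
s4 (pos 4,5,6,7,12,13,14,15): 1⊕0⊕1⊕0⊕1⊕1⊕0⊕1 = 1
s8 (pos 8,9,10,11,12,13,14,15): 0⊕1⊕1⊕0⊕1⊕1⊕0⊕1 = 1
Syndrome s8…s1 = 1111 → error at position 15.
Flip position 15: 111101001101101 → 111101001101100
Read data bits from positions 3,5,6,7,9,10,11,12,13,14,15: 10101101100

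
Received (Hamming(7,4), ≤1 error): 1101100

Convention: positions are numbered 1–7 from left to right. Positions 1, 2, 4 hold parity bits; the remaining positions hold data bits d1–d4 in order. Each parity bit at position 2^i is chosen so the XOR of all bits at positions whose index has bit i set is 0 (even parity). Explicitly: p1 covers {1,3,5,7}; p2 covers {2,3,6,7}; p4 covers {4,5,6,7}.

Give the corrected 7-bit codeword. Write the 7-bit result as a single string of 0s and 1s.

s1 (pos 1,3,5,7): 1⊕0⊕1⊕0 = 0
s2 (pos 2,3,6,7): 1⊕0⊕0⊕0 = 1
s4 (pos 4,5,6,7): 1⊕1⊕0⊕0 = 0
Syndrome s4…s1 = 010 → error at position 2.
Flip position 2: 1101100 → 1001100

1001100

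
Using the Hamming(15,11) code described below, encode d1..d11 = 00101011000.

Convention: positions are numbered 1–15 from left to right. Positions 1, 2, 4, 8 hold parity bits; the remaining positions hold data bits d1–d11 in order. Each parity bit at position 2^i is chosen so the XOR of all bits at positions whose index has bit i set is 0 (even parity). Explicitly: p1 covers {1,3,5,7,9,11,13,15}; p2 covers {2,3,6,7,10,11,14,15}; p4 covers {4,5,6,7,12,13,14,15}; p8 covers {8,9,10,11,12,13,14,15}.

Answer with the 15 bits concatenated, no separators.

000001011011000

Place data at non-parity positions: p1 p2 0 p4 0 1 0 p8 1 0 1 1 0 0 0
p1 (pos 1,3,5,7,9,11,13,15): XOR of data positions = 0⊕0⊕0⊕1⊕1⊕0⊕0 = 0
p2 (pos 2,3,6,7,10,11,14,15): XOR of data positions = 0⊕1⊕0⊕0⊕1⊕0⊕0 = 0
p4 (pos 4,5,6,7,12,13,14,15): XOR of data positions = 0⊕1⊕0⊕1⊕0⊕0⊕0 = 0
p8 (pos 8,9,10,11,12,13,14,15): XOR of data positions = 1⊕0⊕1⊕1⊕0⊕0⊕0 = 1
Codeword: 000001011011000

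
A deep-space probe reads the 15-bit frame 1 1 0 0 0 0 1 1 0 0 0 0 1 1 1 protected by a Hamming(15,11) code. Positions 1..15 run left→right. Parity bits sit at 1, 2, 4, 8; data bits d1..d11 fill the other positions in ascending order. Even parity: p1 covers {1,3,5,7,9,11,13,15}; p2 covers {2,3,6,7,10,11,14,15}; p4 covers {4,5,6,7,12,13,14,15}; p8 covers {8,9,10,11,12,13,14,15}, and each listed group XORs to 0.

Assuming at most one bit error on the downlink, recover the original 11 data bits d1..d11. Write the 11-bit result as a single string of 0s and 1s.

00010000111

s1 (pos 1,3,5,7,9,11,13,15): 1⊕0⊕0⊕1⊕0⊕0⊕1⊕1 = 0
s2 (pos 2,3,6,7,10,11,14,15): 1⊕0⊕0⊕1⊕0⊕0⊕1⊕1 = 0
s4 (pos 4,5,6,7,12,13,14,15): 0⊕0⊕0⊕1⊕0⊕1⊕1⊕1 = 0
s8 (pos 8,9,10,11,12,13,14,15): 1⊕0⊕0⊕0⊕0⊕1⊕1⊕1 = 0
Syndrome s8…s1 = 0000 → no error.
Read data bits from positions 3,5,6,7,9,10,11,12,13,14,15: 00010000111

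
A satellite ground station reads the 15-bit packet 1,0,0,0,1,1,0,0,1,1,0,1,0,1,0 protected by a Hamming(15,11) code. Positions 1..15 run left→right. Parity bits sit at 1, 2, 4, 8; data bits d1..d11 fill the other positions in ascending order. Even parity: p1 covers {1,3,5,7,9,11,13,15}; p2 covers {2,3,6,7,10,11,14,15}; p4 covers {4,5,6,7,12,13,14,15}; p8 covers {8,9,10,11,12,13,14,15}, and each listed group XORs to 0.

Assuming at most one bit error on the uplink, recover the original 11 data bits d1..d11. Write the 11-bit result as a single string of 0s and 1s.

s1 (pos 1,3,5,7,9,11,13,15): 1⊕0⊕1⊕0⊕1⊕0⊕0⊕0 = 1
s2 (pos 2,3,6,7,10,11,14,15): 0⊕0⊕1⊕0⊕1⊕0⊕1⊕0 = 1
s4 (pos 4,5,6,7,12,13,14,15): 0⊕1⊕1⊕0⊕1⊕0⊕1⊕0 = 0
s8 (pos 8,9,10,11,12,13,14,15): 0⊕1⊕1⊕0⊕1⊕0⊕1⊕0 = 0
Syndrome s8…s1 = 0011 → error at position 3.
Flip position 3: 100011001101010 → 101011001101010
Read data bits from positions 3,5,6,7,9,10,11,12,13,14,15: 11101101010

11101101010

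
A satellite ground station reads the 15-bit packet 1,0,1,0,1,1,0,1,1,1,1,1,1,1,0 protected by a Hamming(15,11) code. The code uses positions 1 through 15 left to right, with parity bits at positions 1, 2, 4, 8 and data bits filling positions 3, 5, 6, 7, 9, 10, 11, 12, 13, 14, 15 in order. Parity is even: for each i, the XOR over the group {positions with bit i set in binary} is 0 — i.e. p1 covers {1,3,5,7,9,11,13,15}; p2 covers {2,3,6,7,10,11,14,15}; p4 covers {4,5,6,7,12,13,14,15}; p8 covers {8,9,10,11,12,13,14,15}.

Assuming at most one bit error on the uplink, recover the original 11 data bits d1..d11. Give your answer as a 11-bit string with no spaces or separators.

s1 (pos 1,3,5,7,9,11,13,15): 1⊕1⊕1⊕0⊕1⊕1⊕1⊕0 = 0
s2 (pos 2,3,6,7,10,11,14,15): 0⊕1⊕1⊕0⊕1⊕1⊕1⊕0 = 1
s4 (pos 4,5,6,7,12,13,14,15): 0⊕1⊕1⊕0⊕1⊕1⊕1⊕0 = 1
s8 (pos 8,9,10,11,12,13,14,15): 1⊕1⊕1⊕1⊕1⊕1⊕1⊕0 = 1
Syndrome s8…s1 = 1110 → error at position 14.
Flip position 14: 101011011111110 → 101011011111100
Read data bits from positions 3,5,6,7,9,10,11,12,13,14,15: 11101111100

11101111100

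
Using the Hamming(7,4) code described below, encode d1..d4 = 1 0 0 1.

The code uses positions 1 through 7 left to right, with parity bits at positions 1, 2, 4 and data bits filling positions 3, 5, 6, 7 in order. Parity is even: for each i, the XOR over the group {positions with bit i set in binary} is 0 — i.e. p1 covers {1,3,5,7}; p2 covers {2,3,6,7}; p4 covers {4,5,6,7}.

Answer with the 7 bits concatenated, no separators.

0011001

Place data at non-parity positions: p1 p2 1 p4 0 0 1
p1 (pos 1,3,5,7): XOR of data positions = 1⊕0⊕1 = 0
p2 (pos 2,3,6,7): XOR of data positions = 1⊕0⊕1 = 0
p4 (pos 4,5,6,7): XOR of data positions = 0⊕0⊕1 = 1
Codeword: 0011001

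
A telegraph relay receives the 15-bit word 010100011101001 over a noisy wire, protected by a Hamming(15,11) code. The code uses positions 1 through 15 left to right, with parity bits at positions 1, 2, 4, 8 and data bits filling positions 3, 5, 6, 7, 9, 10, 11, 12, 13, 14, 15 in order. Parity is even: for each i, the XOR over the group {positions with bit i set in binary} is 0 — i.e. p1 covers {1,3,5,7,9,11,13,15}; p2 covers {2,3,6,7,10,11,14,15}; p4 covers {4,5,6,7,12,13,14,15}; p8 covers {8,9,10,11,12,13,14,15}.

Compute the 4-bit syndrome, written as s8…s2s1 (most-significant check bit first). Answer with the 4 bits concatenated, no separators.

s1 (pos 1,3,5,7,9,11,13,15): 0⊕0⊕0⊕0⊕1⊕0⊕0⊕1 = 0
s2 (pos 2,3,6,7,10,11,14,15): 1⊕0⊕0⊕0⊕1⊕0⊕0⊕1 = 1
s4 (pos 4,5,6,7,12,13,14,15): 1⊕0⊕0⊕0⊕1⊕0⊕0⊕1 = 1
s8 (pos 8,9,10,11,12,13,14,15): 1⊕1⊕1⊕0⊕1⊕0⊕0⊕1 = 1
Syndrome s8…s1 = 1110 → error at position 14.

1110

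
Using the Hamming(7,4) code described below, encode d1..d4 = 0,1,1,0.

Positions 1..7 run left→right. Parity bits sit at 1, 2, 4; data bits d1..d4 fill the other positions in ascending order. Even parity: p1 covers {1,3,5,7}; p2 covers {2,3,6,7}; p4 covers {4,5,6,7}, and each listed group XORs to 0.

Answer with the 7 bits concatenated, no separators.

Place data at non-parity positions: p1 p2 0 p4 1 1 0
p1 (pos 1,3,5,7): XOR of data positions = 0⊕1⊕0 = 1
p2 (pos 2,3,6,7): XOR of data positions = 0⊕1⊕0 = 1
p4 (pos 4,5,6,7): XOR of data positions = 1⊕1⊕0 = 0
Codeword: 1100110

1100110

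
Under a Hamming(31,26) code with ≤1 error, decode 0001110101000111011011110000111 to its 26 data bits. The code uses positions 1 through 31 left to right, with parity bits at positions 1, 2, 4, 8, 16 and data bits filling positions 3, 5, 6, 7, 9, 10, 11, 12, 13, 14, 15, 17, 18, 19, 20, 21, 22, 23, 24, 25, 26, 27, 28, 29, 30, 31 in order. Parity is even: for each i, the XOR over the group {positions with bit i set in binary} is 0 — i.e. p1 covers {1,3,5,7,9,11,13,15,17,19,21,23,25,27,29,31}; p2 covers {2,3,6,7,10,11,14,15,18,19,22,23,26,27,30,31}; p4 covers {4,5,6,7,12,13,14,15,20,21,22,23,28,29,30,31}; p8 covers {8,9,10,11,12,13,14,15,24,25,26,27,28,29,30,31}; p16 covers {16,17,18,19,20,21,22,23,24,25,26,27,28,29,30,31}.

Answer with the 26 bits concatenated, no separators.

00100100011011011110000111

s1 (pos 1,3,5,7,9,11,13,15,17,19,21,23,25,27,29,31): 0⊕0⊕1⊕0⊕0⊕0⊕0⊕1⊕0⊕1⊕1⊕1⊕0⊕0⊕1⊕1 = 1
s2 (pos 2,3,6,7,10,11,14,15,18,19,22,23,26,27,30,31): 0⊕0⊕1⊕0⊕1⊕0⊕1⊕1⊕1⊕1⊕1⊕1⊕0⊕0⊕1⊕1 = 0
s4 (pos 4,5,6,7,12,13,14,15,20,21,22,23,28,29,30,31): 1⊕1⊕1⊕0⊕0⊕0⊕1⊕1⊕0⊕1⊕1⊕1⊕0⊕1⊕1⊕1 = 1
s8 (pos 8,9,10,11,12,13,14,15,24,25,26,27,28,29,30,31): 1⊕0⊕1⊕0⊕0⊕0⊕1⊕1⊕1⊕0⊕0⊕0⊕0⊕1⊕1⊕1 = 0
s16 (pos 16,17,18,19,20,21,22,23,24,25,26,27,28,29,30,31): 1⊕0⊕1⊕1⊕0⊕1⊕1⊕1⊕1⊕0⊕0⊕0⊕0⊕1⊕1⊕1 = 0
Syndrome s16…s1 = 00101 → error at position 5.
Flip position 5: 0001110101000111011011110000111 → 0001010101000111011011110000111
Read data bits from positions 3,5,6,7,9,10,11,12,13,14,15,17,18,19,20,21,22,23,24,25,26,27,28,29,30,31: 00100100011011011110000111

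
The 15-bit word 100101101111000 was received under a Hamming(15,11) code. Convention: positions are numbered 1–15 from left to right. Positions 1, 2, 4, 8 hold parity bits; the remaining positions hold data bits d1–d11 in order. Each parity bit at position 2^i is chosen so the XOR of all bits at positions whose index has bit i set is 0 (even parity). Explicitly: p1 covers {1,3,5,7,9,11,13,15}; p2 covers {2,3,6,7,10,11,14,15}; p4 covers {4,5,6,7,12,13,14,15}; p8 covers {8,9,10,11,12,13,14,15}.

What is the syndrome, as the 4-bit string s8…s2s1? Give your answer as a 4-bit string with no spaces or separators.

0000

s1 (pos 1,3,5,7,9,11,13,15): 1⊕0⊕0⊕1⊕1⊕1⊕0⊕0 = 0
s2 (pos 2,3,6,7,10,11,14,15): 0⊕0⊕1⊕1⊕1⊕1⊕0⊕0 = 0
s4 (pos 4,5,6,7,12,13,14,15): 1⊕0⊕1⊕1⊕1⊕0⊕0⊕0 = 0
s8 (pos 8,9,10,11,12,13,14,15): 0⊕1⊕1⊕1⊕1⊕0⊕0⊕0 = 0
Syndrome s8…s1 = 0000 → no error.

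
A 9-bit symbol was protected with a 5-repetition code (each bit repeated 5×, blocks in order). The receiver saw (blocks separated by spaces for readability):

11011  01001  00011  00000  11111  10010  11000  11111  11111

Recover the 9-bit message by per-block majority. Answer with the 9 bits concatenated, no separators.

Block 1 (11011): 4 ones → 1
Block 2 (01001): 2 ones → 0
Block 3 (00011): 2 ones → 0
Block 4 (00000): 0 ones → 0
Block 5 (11111): 5 ones → 1
Block 6 (10010): 2 ones → 0
Block 7 (11000): 2 ones → 0
Block 8 (11111): 5 ones → 1
Block 9 (11111): 5 ones → 1

100010011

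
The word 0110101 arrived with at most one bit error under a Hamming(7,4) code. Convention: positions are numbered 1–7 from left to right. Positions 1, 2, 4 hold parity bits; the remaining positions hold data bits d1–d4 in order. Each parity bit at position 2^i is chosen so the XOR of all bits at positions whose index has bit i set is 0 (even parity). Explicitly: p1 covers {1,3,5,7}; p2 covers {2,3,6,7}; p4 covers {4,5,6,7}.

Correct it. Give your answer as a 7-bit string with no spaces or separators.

0100101

s1 (pos 1,3,5,7): 0⊕1⊕1⊕1 = 1
s2 (pos 2,3,6,7): 1⊕1⊕0⊕1 = 1
s4 (pos 4,5,6,7): 0⊕1⊕0⊕1 = 0
Syndrome s4…s1 = 011 → error at position 3.
Flip position 3: 0110101 → 0100101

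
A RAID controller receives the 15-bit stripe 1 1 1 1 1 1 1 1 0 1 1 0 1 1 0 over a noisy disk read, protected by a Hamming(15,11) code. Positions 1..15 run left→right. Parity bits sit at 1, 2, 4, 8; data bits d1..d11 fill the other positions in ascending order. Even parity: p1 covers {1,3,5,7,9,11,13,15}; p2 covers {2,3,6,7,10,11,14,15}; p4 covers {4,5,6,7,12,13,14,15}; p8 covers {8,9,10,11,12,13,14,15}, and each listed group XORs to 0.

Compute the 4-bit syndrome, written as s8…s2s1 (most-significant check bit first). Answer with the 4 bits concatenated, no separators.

1010

s1 (pos 1,3,5,7,9,11,13,15): 1⊕1⊕1⊕1⊕0⊕1⊕1⊕0 = 0
s2 (pos 2,3,6,7,10,11,14,15): 1⊕1⊕1⊕1⊕1⊕1⊕1⊕0 = 1
s4 (pos 4,5,6,7,12,13,14,15): 1⊕1⊕1⊕1⊕0⊕1⊕1⊕0 = 0
s8 (pos 8,9,10,11,12,13,14,15): 1⊕0⊕1⊕1⊕0⊕1⊕1⊕0 = 1
Syndrome s8…s1 = 1010 → error at position 10.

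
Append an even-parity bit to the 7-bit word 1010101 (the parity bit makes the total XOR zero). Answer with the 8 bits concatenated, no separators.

10101010

XOR of the 7 data bits: 1⊕0⊕1⊕0⊕1⊕0⊕1 = 0
Parity bit = 0 (so all 8 bits XOR to 0).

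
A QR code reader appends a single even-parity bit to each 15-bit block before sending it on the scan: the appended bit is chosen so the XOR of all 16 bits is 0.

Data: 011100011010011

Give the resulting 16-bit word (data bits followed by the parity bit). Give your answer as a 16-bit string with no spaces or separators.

XOR of the 15 data bits: 0⊕1⊕1⊕1⊕0⊕0⊕0⊕1⊕1⊕0⊕1⊕0⊕0⊕1⊕1 = 0
Parity bit = 0 (so all 16 bits XOR to 0).

0111000110100110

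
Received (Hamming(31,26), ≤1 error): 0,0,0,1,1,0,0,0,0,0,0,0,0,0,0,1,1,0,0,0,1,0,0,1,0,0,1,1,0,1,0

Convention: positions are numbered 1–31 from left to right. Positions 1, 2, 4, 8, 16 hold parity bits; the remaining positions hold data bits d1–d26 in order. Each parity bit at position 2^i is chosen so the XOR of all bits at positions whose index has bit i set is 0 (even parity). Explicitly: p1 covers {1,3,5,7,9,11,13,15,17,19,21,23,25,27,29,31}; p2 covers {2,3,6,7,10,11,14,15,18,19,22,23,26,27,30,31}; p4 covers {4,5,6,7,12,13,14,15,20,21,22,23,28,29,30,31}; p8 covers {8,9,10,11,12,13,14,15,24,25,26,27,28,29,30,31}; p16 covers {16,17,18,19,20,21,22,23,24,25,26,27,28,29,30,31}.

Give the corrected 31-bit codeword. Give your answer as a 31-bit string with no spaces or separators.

s1 (pos 1,3,5,7,9,11,13,15,17,19,21,23,25,27,29,31): 0⊕0⊕1⊕0⊕0⊕0⊕0⊕0⊕1⊕0⊕1⊕0⊕0⊕1⊕0⊕0 = 0
s2 (pos 2,3,6,7,10,11,14,15,18,19,22,23,26,27,30,31): 0⊕0⊕0⊕0⊕0⊕0⊕0⊕0⊕0⊕0⊕0⊕0⊕0⊕1⊕1⊕0 = 0
s4 (pos 4,5,6,7,12,13,14,15,20,21,22,23,28,29,30,31): 1⊕1⊕0⊕0⊕0⊕0⊕0⊕0⊕0⊕1⊕0⊕0⊕1⊕0⊕1⊕0 = 1
s8 (pos 8,9,10,11,12,13,14,15,24,25,26,27,28,29,30,31): 0⊕0⊕0⊕0⊕0⊕0⊕0⊕0⊕1⊕0⊕0⊕1⊕1⊕0⊕1⊕0 = 0
s16 (pos 16,17,18,19,20,21,22,23,24,25,26,27,28,29,30,31): 1⊕1⊕0⊕0⊕0⊕1⊕0⊕0⊕1⊕0⊕0⊕1⊕1⊕0⊕1⊕0 = 1
Syndrome s16…s1 = 10100 → error at position 20.
Flip position 20: 0001100000000001100010010011010 → 0001100000000001100110010011010

0001100000000001100110010011010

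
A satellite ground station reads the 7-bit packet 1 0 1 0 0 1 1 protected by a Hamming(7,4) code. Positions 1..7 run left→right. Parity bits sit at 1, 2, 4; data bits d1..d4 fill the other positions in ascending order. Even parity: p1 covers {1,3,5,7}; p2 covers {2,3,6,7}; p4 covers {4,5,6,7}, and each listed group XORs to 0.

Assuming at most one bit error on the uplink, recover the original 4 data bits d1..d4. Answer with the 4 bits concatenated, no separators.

0011

s1 (pos 1,3,5,7): 1⊕1⊕0⊕1 = 1
s2 (pos 2,3,6,7): 0⊕1⊕1⊕1 = 1
s4 (pos 4,5,6,7): 0⊕0⊕1⊕1 = 0
Syndrome s4…s1 = 011 → error at position 3.
Flip position 3: 1010011 → 1000011
Read data bits from positions 3,5,6,7: 0011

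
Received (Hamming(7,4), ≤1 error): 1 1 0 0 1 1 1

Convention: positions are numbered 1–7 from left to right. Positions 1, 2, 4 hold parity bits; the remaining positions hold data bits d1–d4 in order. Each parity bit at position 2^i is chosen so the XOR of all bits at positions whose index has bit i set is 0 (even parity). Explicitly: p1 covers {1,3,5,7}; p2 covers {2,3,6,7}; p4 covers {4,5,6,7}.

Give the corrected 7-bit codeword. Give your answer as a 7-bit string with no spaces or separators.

1100110

s1 (pos 1,3,5,7): 1⊕0⊕1⊕1 = 1
s2 (pos 2,3,6,7): 1⊕0⊕1⊕1 = 1
s4 (pos 4,5,6,7): 0⊕1⊕1⊕1 = 1
Syndrome s4…s1 = 111 → error at position 7.
Flip position 7: 1100111 → 1100110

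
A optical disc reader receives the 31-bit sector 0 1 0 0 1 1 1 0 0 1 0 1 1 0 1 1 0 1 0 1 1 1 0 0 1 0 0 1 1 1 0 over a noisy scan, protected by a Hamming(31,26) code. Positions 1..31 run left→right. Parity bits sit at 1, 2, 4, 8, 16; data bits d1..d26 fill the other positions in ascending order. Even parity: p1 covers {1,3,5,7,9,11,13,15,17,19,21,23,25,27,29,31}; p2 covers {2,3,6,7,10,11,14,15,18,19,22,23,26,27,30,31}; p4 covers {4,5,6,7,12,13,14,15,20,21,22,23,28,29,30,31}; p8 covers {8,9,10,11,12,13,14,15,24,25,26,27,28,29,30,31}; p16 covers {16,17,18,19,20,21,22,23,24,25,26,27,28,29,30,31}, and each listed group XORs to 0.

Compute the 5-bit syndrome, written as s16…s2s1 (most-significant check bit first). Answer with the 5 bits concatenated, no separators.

10001

s1 (pos 1,3,5,7,9,11,13,15,17,19,21,23,25,27,29,31): 0⊕0⊕1⊕1⊕0⊕0⊕1⊕1⊕0⊕0⊕1⊕0⊕1⊕0⊕1⊕0 = 1
s2 (pos 2,3,6,7,10,11,14,15,18,19,22,23,26,27,30,31): 1⊕0⊕1⊕1⊕1⊕0⊕0⊕1⊕1⊕0⊕1⊕0⊕0⊕0⊕1⊕0 = 0
s4 (pos 4,5,6,7,12,13,14,15,20,21,22,23,28,29,30,31): 0⊕1⊕1⊕1⊕1⊕1⊕0⊕1⊕1⊕1⊕1⊕0⊕1⊕1⊕1⊕0 = 0
s8 (pos 8,9,10,11,12,13,14,15,24,25,26,27,28,29,30,31): 0⊕0⊕1⊕0⊕1⊕1⊕0⊕1⊕0⊕1⊕0⊕0⊕1⊕1⊕1⊕0 = 0
s16 (pos 16,17,18,19,20,21,22,23,24,25,26,27,28,29,30,31): 1⊕0⊕1⊕0⊕1⊕1⊕1⊕0⊕0⊕1⊕0⊕0⊕1⊕1⊕1⊕0 = 1
Syndrome s16…s1 = 10001 → error at position 17.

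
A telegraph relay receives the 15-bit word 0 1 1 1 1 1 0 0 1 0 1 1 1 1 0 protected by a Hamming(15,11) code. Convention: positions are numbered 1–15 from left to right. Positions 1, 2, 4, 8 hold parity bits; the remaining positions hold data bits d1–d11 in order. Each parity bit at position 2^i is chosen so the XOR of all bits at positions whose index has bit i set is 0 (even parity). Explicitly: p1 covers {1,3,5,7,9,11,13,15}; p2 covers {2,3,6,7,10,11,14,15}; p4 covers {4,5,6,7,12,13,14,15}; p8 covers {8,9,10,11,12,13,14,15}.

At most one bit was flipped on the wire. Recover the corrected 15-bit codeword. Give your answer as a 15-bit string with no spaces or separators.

011111001001110

s1 (pos 1,3,5,7,9,11,13,15): 0⊕1⊕1⊕0⊕1⊕1⊕1⊕0 = 1
s2 (pos 2,3,6,7,10,11,14,15): 1⊕1⊕1⊕0⊕0⊕1⊕1⊕0 = 1
s4 (pos 4,5,6,7,12,13,14,15): 1⊕1⊕1⊕0⊕1⊕1⊕1⊕0 = 0
s8 (pos 8,9,10,11,12,13,14,15): 0⊕1⊕0⊕1⊕1⊕1⊕1⊕0 = 1
Syndrome s8…s1 = 1011 → error at position 11.
Flip position 11: 011111001011110 → 011111001001110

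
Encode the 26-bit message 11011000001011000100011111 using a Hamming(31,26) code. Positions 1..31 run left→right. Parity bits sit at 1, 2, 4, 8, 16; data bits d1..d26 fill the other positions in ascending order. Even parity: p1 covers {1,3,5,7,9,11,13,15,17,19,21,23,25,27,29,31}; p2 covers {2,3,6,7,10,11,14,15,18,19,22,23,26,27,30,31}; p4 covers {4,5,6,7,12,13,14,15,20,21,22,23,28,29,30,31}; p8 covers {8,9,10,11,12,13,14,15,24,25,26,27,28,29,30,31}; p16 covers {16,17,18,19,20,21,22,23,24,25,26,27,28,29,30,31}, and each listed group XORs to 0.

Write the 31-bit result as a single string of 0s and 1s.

0110101110000010011000100011111

Place data at non-parity positions: p1 p2 1 p4 1 0 1 p8 1 0 0 0 0 0 1 p16 0 1 1 0 0 0 1 0 0 0 1 1 1 1 1
p1 (pos 1,3,5,7,9,11,13,15,17,19,21,23,25,27,29,31): XOR of data positions = 1⊕1⊕1⊕1⊕0⊕0⊕1⊕0⊕1⊕0⊕1⊕0⊕1⊕1⊕1 = 0
p2 (pos 2,3,6,7,10,11,14,15,18,19,22,23,26,27,30,31): XOR of data positions = 1⊕0⊕1⊕0⊕0⊕0⊕1⊕1⊕1⊕0⊕1⊕0⊕1⊕1⊕1 = 1
p4 (pos 4,5,6,7,12,13,14,15,20,21,22,23,28,29,30,31): XOR of data positions = 1⊕0⊕1⊕0⊕0⊕0⊕1⊕0⊕0⊕0⊕1⊕1⊕1⊕1⊕1 = 0
p8 (pos 8,9,10,11,12,13,14,15,24,25,26,27,28,29,30,31): XOR of data positions = 1⊕0⊕0⊕0⊕0⊕0⊕1⊕0⊕0⊕0⊕1⊕1⊕1⊕1⊕1 = 1
p16 (pos 16,17,18,19,20,21,22,23,24,25,26,27,28,29,30,31): XOR of data positions = 0⊕1⊕1⊕0⊕0⊕0⊕1⊕0⊕0⊕0⊕1⊕1⊕1⊕1⊕1 = 0
Codeword: 0110101110000010011000100011111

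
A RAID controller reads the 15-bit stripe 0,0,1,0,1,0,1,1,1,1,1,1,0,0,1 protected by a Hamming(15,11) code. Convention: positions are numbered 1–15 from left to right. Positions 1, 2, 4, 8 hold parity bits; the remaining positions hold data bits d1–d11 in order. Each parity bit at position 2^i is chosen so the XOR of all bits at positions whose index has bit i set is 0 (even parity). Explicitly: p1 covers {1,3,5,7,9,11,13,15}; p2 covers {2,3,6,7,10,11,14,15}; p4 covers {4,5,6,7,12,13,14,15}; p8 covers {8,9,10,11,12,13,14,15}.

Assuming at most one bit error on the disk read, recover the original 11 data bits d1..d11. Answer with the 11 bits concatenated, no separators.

11011111001

s1 (pos 1,3,5,7,9,11,13,15): 0⊕1⊕1⊕1⊕1⊕1⊕0⊕1 = 0
s2 (pos 2,3,6,7,10,11,14,15): 0⊕1⊕0⊕1⊕1⊕1⊕0⊕1 = 1
s4 (pos 4,5,6,7,12,13,14,15): 0⊕1⊕0⊕1⊕1⊕0⊕0⊕1 = 0
s8 (pos 8,9,10,11,12,13,14,15): 1⊕1⊕1⊕1⊕1⊕0⊕0⊕1 = 0
Syndrome s8…s1 = 0010 → error at position 2.
Flip position 2: 001010111111001 → 011010111111001
Read data bits from positions 3,5,6,7,9,10,11,12,13,14,15: 11011111001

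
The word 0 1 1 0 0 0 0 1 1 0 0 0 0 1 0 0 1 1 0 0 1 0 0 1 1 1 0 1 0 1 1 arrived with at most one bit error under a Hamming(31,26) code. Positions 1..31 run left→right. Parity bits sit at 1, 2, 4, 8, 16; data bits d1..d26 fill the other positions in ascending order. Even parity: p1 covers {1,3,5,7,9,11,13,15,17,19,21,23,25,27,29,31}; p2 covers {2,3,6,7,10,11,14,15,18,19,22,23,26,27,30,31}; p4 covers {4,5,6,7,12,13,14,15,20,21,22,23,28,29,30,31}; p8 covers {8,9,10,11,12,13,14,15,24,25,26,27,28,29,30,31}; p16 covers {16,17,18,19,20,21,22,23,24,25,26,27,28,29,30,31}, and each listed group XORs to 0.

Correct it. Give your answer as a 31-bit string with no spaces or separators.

s1 (pos 1,3,5,7,9,11,13,15,17,19,21,23,25,27,29,31): 0⊕1⊕0⊕0⊕1⊕0⊕0⊕0⊕1⊕0⊕1⊕0⊕1⊕0⊕0⊕1 = 0
s2 (pos 2,3,6,7,10,11,14,15,18,19,22,23,26,27,30,31): 1⊕1⊕0⊕0⊕0⊕0⊕1⊕0⊕1⊕0⊕0⊕0⊕1⊕0⊕1⊕1 = 1
s4 (pos 4,5,6,7,12,13,14,15,20,21,22,23,28,29,30,31): 0⊕0⊕0⊕0⊕0⊕0⊕1⊕0⊕0⊕1⊕0⊕0⊕1⊕0⊕1⊕1 = 1
s8 (pos 8,9,10,11,12,13,14,15,24,25,26,27,28,29,30,31): 1⊕1⊕0⊕0⊕0⊕0⊕1⊕0⊕1⊕1⊕1⊕0⊕1⊕0⊕1⊕1 = 1
s16 (pos 16,17,18,19,20,21,22,23,24,25,26,27,28,29,30,31): 0⊕1⊕1⊕0⊕0⊕1⊕0⊕0⊕1⊕1⊕1⊕0⊕1⊕0⊕1⊕1 = 1
Syndrome s16…s1 = 11110 → error at position 30.
Flip position 30: 0110000110000100110010011101011 → 0110000110000100110010011101001

0110000110000100110010011101001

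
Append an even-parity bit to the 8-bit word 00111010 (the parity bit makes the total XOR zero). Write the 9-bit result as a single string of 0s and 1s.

XOR of the 8 data bits: 0⊕0⊕1⊕1⊕1⊕0⊕1⊕0 = 0
Parity bit = 0 (so all 9 bits XOR to 0).

001110100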